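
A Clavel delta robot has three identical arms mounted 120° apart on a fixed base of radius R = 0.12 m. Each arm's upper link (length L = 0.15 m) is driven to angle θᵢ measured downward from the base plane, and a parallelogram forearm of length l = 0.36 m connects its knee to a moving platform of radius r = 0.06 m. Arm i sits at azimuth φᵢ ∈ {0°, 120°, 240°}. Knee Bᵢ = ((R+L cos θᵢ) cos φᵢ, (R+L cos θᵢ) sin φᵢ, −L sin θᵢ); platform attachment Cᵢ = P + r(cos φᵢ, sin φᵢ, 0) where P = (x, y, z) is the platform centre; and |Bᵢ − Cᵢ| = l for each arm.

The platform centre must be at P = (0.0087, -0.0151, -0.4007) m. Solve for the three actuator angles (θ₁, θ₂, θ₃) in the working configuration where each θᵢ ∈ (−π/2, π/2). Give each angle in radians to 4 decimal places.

arm 1 (φ=0.0°): x'=0.0087, y'=-0.0151
  e−x'=0.0513;  (l²−L²−(e−x')²−y'²−z²)/2L = -0.1877
  θ1 = atan2(B,A) + arccos(C/0.4040) = 0.6107
rotate P by −φ2: (-0.0174, 0.0000, -0.4007)
  A=0.0774, B=-0.4007, C=(l²−L²−A²−y'²−z²)/(2L)=-0.1982
  θ2 = atan2(B,A) + arccos(C/0.4081) = 0.6979
φ3=240.0° → target in arm frame (0.0087, 0.0151)
  A cos θ + B sin θ = C:  0.0513·cos θ + -0.4007·sin θ = -0.1877
  θ3 = atan2(B,A) + arccos(C/0.4040) = 0.6106

θ₁ = 0.6107, θ₂ = 0.6979, θ₃ = 0.6106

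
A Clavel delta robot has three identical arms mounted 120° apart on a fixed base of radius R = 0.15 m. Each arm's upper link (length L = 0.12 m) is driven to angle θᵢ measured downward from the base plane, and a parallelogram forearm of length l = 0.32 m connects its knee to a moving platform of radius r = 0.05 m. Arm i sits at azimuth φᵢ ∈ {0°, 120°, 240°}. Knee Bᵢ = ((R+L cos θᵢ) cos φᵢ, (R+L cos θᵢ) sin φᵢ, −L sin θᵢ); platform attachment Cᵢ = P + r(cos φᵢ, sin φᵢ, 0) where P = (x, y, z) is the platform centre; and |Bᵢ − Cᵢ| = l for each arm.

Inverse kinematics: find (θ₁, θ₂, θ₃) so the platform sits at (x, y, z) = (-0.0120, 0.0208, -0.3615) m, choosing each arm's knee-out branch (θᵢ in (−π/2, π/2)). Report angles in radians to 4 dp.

θ₁ = 0.9600, θ₂ = 0.7854, θ₃ = 0.9601

rotate P by −φ1: (-0.0120, 0.0208, -0.3615)
  A=0.1120, B=-0.3615, C=(l²−L²−A²−y'²−z²)/(2L)=-0.2319
  γ=atan2(-0.3615,0.1120)=-1.2704;  ψ=arccos(-0.6128)=2.2304;  θ1=γ+ψ≈0.9600
φ2=120.0° → target in arm frame (0.0240, 0.0000)
  e−x'=0.0760;  (l²−L²−(e−x')²−y'²−z²)/2L = -0.2019
  θ2 = atan2(B,A) + arccos(C/0.3694) = 0.7854
φ3=240.0° → target in arm frame (-0.0120, -0.0208)
  A cos θ + B sin θ = C:  0.1120·cos θ + -0.3615·sin θ = -0.2319
  γ=atan2(-0.3615,0.1120)=-1.2703;  ψ=arccos(-0.6128)=2.2304;  θ3=γ+ψ≈0.9601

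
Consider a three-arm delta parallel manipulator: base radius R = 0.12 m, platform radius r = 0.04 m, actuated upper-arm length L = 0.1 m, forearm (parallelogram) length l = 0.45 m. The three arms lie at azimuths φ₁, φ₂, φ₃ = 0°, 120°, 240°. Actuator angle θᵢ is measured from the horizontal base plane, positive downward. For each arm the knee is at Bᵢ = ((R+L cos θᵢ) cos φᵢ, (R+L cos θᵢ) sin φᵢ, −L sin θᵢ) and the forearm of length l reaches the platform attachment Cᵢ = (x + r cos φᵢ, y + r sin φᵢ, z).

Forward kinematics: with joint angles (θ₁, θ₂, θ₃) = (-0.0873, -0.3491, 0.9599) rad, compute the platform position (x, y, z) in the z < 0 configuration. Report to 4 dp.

φ1=0.0°: virtual centre (0.1796, 0.0000, 0.0087), radius l
O2 = (0.1740·cos120.0°, 0.1740·sin120.0°, 0.0342) = (-0.0870, 0.1507, 0.0342)
φ3=240.0°: virtual centre (-0.0687, -0.1190, -0.0819), radius l
|O₂|²−|O₁|² = -0.0009;  |O₃|²−|O₁|² = -0.0068
linear system: -0.5332x+0.3013y = -0.0009−0.0510z; -0.4966x+-0.2379y = -0.0068−-0.1813z
Cramer: x(z) = 0.0081-0.1537z;  y(z) = 0.0114-0.4411z
quadratic in z: (1.2182)z²+(0.0252)z+(-0.1729)=0, √Δ=0.9182 → z ∈ {-0.3872, 0.3665}; z = -0.3872 (taking z<0)
x = 0.0677, y = 0.1822

(0.0677, 0.1822, -0.3872)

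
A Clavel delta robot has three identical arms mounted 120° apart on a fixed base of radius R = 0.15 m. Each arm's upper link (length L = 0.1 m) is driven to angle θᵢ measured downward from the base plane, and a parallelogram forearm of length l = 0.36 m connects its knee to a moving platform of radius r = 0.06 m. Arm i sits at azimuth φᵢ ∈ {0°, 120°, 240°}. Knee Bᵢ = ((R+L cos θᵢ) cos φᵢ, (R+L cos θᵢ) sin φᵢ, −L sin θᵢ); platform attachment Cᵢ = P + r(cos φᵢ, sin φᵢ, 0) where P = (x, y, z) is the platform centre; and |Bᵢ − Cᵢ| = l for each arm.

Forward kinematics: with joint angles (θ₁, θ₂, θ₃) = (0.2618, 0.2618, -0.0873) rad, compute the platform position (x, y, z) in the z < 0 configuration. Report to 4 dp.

arm 1 at φ=0.0°: e+L cos θ1 = 0.1866;  S1 = (0.1866, 0.0000, -0.0259)
S2 = (0.1866·cos120.0°, 0.1866·sin120.0°, -0.0259) = (-0.0933, 0.1616, -0.0259)
φ3=240.0°: virtual centre (-0.0948, -0.1642, 0.0087), radius l
subtract pairs → two planes through P
linear system: -0.5598x+0.3232y = 0.0000−0.0000z; -0.5628x+-0.3284y = 0.0005−0.0692z
Cramer: x(z) = -0.0005+0.0612z;  y(z) = -0.0008+0.1059z
quadratic in z: (1.0150)z²+(0.0287)z+(-0.0939)=0, √Δ=0.6182 → z ∈ {-0.3187, 0.2904}; z = -0.3187 (taking z<0)
x = -0.0200, y = -0.0346

(-0.0200, -0.0346, -0.3187)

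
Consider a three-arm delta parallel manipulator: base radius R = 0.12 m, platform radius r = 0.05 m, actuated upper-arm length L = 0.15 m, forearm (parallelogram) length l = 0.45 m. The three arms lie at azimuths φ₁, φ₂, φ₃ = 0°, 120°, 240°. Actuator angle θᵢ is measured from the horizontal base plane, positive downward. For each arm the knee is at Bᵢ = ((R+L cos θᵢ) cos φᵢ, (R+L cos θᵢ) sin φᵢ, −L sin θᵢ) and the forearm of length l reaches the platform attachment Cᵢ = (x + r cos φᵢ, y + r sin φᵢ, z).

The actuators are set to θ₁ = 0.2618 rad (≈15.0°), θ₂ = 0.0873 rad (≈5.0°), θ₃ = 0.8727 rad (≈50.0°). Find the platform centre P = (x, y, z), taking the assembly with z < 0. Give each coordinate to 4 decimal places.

O1 = (0.2149·cos0.0°, 0.2149·sin0.0°, -0.0388) = (0.2149, 0.0000, -0.0388)
O2 = (0.2194·cos120.0°, 0.2194·sin120.0°, -0.0131) = (-0.1097, 0.1900, -0.0131)
arm 3 at φ=240.0°: (R−r)+L cos θ3 = 0.1664;  O3 = (-0.0832, -0.1441, -0.1149)
subtract pairs → two planes through P
[-0.6492 0.3801 0.0515]·P = 0.0006;  [-0.5962 -0.2882 -0.1522]·P = -0.0068
Cramer: x(z) = 0.0058-0.1039z;  y(z) = 0.0116-0.3130z
sphere 1 gives Az²+Bz+C=0 with A=1.1088, B=0.1139, C=-0.1571;  B²−4AC=0.7099;  roots -0.4313, 0.3286;  negative root z = -0.4313
x = 0.0506, y = 0.1466

(0.0506, 0.1466, -0.4313)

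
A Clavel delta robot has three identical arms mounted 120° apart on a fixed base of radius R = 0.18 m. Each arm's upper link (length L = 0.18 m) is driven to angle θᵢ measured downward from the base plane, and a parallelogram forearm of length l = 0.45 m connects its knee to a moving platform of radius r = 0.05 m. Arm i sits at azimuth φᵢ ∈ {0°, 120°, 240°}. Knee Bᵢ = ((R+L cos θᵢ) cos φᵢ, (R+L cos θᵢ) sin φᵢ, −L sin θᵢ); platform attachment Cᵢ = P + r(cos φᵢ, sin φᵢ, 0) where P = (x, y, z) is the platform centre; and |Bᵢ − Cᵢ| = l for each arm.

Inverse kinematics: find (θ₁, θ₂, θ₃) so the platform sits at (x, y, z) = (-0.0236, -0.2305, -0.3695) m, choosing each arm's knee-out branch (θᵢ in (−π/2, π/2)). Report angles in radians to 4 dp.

θ₁ = 0.6982, θ₂ = 1.2216, θ₃ = -0.3491

arm 1 (φ=0.0°): x'=-0.0236, y'=-0.2305
  e−x'=0.1536;  (l²−L²−(e−x')²−y'²−z²)/2L = -0.1199
  γ=atan2(-0.3695,0.1536)=-1.1768;  ψ=arccos(-0.2996)=1.8750;  θ1=γ+ψ≈0.6982
rotate P by −φ2: (-0.1878, 0.1357, -0.3695)
  A=0.3178, B=-0.3695, C=(l²−L²−A²−y'²−z²)/(2L)=-0.2385
  θ2 = atan2(B,A) + arccos(C/0.4874) = 1.2216
rotate P by −φ3: (0.2114, 0.0948, -0.3695)
  A cos θ + B sin θ = C:  -0.0814·cos θ + -0.3695·sin θ = 0.0499
  γ=atan2(-0.3695,-0.0814)=-1.7877;  ψ=arccos(0.1318)=1.4386;  θ3=γ+ψ≈-0.3491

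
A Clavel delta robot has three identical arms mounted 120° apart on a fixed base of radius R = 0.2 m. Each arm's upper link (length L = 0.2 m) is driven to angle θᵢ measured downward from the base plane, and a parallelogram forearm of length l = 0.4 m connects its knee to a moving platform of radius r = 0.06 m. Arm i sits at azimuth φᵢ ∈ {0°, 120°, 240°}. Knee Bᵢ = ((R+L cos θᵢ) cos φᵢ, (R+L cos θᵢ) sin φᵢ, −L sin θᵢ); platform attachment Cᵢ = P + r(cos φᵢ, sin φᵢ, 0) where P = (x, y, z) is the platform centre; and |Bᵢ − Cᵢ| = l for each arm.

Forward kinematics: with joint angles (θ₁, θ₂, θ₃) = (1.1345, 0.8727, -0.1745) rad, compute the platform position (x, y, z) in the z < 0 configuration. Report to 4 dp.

(-0.1254, -0.1274, -0.3274)

φ1=0.0°: virtual centre (0.2245, 0.0000, -0.1813), radius l
φ2=120.0°: virtual centre (-0.1343, 0.2326, -0.1532), radius l
φ3=240.0°: virtual centre (-0.1685, -0.2918, 0.0347), radius l
subtract pairs → two planes through P
[-0.7176 0.4651 0.0561]·P = 0.0123;  [-0.7860 -0.5836 0.4320]·P = 0.0315
det = 0.7844;  x = -0.0278+0.2979z,  y = -0.0164+0.3390z
sphere 1 gives Az²+Bz+C=0 with A=1.2036, B=0.2010, C=-0.0632;  B²−4AC=0.3446;  roots -0.3274, 0.1604;  negative root z = -0.3274
x = -0.1254, y = -0.1274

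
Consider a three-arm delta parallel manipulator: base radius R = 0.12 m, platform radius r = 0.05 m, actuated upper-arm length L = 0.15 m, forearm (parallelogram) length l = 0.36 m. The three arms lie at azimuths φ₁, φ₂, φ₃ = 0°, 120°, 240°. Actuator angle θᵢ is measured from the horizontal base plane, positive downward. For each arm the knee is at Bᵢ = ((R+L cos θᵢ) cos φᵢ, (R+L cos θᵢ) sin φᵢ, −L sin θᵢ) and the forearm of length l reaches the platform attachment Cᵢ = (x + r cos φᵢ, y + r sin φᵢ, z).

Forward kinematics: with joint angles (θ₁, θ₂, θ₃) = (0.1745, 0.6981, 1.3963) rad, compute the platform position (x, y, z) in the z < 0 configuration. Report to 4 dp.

S1 = (0.2177·cos0.0°, 0.2177·sin0.0°, -0.0260) = (0.2177, 0.0000, -0.0260)
S2 = (0.1849·cos120.0°, 0.1849·sin120.0°, -0.0964) = (-0.0925, 0.1601, -0.0964)
φ3=240.0°: virtual centre (-0.0480, -0.0832, -0.1477), radius l
subtract pairs → two planes through P
[-0.6204 0.3203 -0.1407]·P = -0.0046;  [-0.5315 -0.1663 -0.2434]·P = -0.0170
Cramer: x(z) = 0.0227-0.3707z;  y(z) = 0.0297-0.2786z
sphere 1 gives Az²+Bz+C=0 with A=1.2150, B=0.1801, C=-0.0900;  B²−4AC=0.4700;  roots -0.3562, 0.2080;  negative root z = -0.3562
x = 0.1548, y = 0.1290

(0.1548, 0.1290, -0.3562)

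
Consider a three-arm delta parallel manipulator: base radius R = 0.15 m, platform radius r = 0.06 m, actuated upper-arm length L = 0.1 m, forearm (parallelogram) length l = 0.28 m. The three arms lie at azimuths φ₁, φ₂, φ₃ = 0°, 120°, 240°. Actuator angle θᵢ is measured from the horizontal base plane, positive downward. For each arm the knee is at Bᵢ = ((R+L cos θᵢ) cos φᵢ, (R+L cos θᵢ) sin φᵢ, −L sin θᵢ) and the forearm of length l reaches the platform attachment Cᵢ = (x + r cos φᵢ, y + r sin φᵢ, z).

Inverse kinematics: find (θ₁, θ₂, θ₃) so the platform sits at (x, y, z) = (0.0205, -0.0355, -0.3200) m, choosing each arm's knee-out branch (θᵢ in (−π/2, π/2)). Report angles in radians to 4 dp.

rotate P by −φ1: (0.0205, -0.0355, -0.3200)
  A=0.0695, B=-0.3200, C=(l²−L²−A²−y'²−z²)/(2L)=-0.2005
  √(A²+B²)=0.3275;  θ1 = -1.3569+2.2296 ≈ 0.8726
arm 2 (φ=120.0°): x'=-0.0410, y'=0.0000
  A cos θ + B sin θ = C:  0.1310·cos θ + -0.3200·sin θ = -0.2558
  √(A²+B²)=0.3458;  θ2 = -1.1823+2.4035 ≈ 1.2213
rotate P by −φ3: (0.0205, 0.0355, -0.3200)
  A=0.0695, B=-0.3200, C=(l²−L²−A²−y'²−z²)/(2L)=-0.2005
  √(A²+B²)=0.3275;  θ3 = -1.3569+2.2296 ≈ 0.8727

θ₁ = 0.8726, θ₂ = 1.2213, θ₃ = 0.8727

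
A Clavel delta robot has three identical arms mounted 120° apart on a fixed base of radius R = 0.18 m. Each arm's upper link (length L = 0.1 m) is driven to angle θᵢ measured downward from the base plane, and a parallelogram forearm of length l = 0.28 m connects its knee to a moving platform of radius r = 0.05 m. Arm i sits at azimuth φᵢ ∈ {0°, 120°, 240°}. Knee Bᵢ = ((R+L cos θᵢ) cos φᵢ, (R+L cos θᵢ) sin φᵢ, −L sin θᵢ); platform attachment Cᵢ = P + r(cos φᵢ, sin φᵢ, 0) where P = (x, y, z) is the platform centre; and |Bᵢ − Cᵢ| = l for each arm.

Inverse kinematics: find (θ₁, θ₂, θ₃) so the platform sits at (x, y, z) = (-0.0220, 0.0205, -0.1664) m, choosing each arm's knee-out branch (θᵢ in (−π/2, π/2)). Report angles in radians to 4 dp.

arm 1 (φ=0.0°): x'=-0.0220, y'=0.0205
  A=0.1520, B=-0.1664, C=(l²−L²−A²−y'²−z²)/(2L)=0.0859
  θ1 = atan2(B,A) + arccos(C/0.2254) = 0.3490
rotate P by −φ2: (0.0288, 0.0088, -0.1664)
  A=0.1012, B=-0.1664, C=(l²−L²−A²−y'²−z²)/(2L)=0.1519
  γ=atan2(-0.1664,0.1012)=-1.0242;  ψ=arccos(0.7799)=0.6763;  θ2=γ+ψ≈-0.3479
φ3=240.0° → target in arm frame (-0.0068, -0.0293)
  A cos θ + B sin θ = C:  0.1368·cos θ + -0.1664·sin θ = 0.1058
  √(A²+B²)=0.2154;  θ3 = -0.8829+1.0576 ≈ 0.1747

θ₁ = 0.3490, θ₂ = -0.3479, θ₃ = 0.1747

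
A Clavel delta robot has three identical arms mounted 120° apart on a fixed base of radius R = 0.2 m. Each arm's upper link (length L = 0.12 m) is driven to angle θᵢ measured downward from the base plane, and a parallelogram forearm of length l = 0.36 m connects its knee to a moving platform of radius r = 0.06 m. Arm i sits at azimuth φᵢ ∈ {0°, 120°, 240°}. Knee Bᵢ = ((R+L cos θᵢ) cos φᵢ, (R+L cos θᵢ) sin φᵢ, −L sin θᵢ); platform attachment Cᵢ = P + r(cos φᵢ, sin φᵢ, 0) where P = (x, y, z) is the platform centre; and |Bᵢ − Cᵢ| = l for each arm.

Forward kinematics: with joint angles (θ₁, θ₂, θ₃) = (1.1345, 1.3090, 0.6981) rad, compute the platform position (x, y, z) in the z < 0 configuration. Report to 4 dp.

(-0.0157, -0.0670, -0.3960)

O1 = (0.1907·cos0.0°, 0.1907·sin0.0°, -0.1088) = (0.1907, 0.0000, -0.1088)
arm 2 at φ=120.0°: (R−r)+L cos θ2 = 0.1711;  O2 = (-0.0855, 0.1481, -0.1159)
φ3=240.0°: virtual centre (-0.1160, -0.2009, -0.0771), radius l
|O₂|²−|O₁|² = -0.0055;  |O₃|²−|O₁|² = 0.0115
[-0.5525 0.2963 -0.0143]·P = -0.0055;  [-0.6133 -0.4017 0.0633]·P = 0.0115
det = 0.4037;  x = -0.0030+0.0322z,  y = -0.0242+0.1083z
quadratic in z: (1.0128)z²+(0.1998)z+(-0.0797)=0, √Δ=0.6022 → z ∈ {-0.3960, 0.1987}; z = -0.3960 (taking z<0)
x = -0.0157, y = -0.0670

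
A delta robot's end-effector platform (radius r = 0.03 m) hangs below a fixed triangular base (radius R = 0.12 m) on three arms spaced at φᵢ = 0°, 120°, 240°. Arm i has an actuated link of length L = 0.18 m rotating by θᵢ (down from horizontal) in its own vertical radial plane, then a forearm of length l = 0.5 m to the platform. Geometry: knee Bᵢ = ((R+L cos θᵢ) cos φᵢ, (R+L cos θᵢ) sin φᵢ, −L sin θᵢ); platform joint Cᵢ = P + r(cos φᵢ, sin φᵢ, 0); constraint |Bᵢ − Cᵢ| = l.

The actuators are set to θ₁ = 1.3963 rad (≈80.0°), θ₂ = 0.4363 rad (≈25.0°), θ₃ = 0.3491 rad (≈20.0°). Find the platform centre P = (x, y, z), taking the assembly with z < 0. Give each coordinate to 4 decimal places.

(-0.2641, -0.0156, -0.4955)

φ1=0.0°: virtual centre (0.1213, 0.0000, -0.1773), radius l
centre 2 = (0.2531·cos120.0°, 0.2531·sin120.0°, -0.0761) = (-0.1266, 0.2192, -0.0761)
arm 3 at φ=240.0°: e+L cos θ3 = 0.2591;  centre 3 = (-0.1296, -0.2244, -0.0616)
eliminate P² terms by subtracting sphere 1 from 2 and 3
plane₁₂: -0.4956x+0.4384y+0.2024z = 0.0237
Cramer: x(z) = -0.0487+0.4347z;  y(z) = -0.0009+0.0297z
sphere 1 gives Az²+Bz+C=0 with A=1.1898, B=0.2068, C=-0.1897;  B²−4AC=0.9456;  roots -0.4955, 0.3218;  negative root z = -0.4955
x = -0.2641, y = -0.0156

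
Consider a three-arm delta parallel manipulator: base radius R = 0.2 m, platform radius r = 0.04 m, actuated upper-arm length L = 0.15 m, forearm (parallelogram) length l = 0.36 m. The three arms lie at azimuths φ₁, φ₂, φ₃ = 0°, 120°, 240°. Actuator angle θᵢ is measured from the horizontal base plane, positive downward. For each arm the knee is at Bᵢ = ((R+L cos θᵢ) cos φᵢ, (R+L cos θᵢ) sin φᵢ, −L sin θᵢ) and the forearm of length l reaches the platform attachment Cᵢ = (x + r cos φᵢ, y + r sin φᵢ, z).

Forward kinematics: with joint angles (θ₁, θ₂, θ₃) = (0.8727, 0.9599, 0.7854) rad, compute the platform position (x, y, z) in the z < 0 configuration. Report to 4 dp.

O1 = (0.2564·cos0.0°, 0.2564·sin0.0°, -0.1149) = (0.2564, 0.0000, -0.1149)
O2 = (0.2460·cos120.0°, 0.2460·sin120.0°, -0.1229) = (-0.1230, 0.2131, -0.1229)
O3 = (0.2661·cos240.0°, 0.2661·sin240.0°, -0.1061) = (-0.1330, -0.2304, -0.1061)
|O₂|²−|O₁|² = -0.0033;  |O₃|²−|O₁|² = 0.0031
linear system: -0.7589x+0.4262y = -0.0033−-0.0159z; -0.7789x+-0.4608y = 0.0031−0.0177z
Cramer: x(z) = 0.0003+0.0003z;  y(z) = -0.0072+0.0379z
quadratic in z: (1.0014)z²+(0.2291)z+(-0.0508)=0, √Δ=0.5058 → z ∈ {-0.3669, 0.1381}; z = -0.3669 (taking z<0)
x = 0.0002, y = -0.0211

(0.0002, -0.0211, -0.3669)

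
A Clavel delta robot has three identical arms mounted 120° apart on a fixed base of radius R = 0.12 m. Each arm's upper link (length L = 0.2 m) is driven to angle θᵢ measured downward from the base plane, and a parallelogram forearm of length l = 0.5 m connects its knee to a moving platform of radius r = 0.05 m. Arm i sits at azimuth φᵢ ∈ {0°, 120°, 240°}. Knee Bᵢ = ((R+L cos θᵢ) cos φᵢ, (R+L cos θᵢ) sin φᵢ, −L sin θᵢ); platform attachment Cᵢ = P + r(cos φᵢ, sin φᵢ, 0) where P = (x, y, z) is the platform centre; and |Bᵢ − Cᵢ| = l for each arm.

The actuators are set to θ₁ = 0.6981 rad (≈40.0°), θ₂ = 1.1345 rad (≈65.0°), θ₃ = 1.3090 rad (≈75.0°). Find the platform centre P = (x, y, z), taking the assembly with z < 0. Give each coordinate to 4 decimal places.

arm 1 at φ=0.0°: ρ1 = 0.2232;  centre 1 = (0.2232, 0.0000, -0.1286)
φ2=120.0°: virtual centre (-0.0773, 0.1338, -0.1813), radius l
φ3=240.0°: virtual centre (-0.0609, -0.1055, -0.1932), radius l
|centre ₂|²−|centre ₁|² = -0.0096;  |centre ₃|²−|centre ₁|² = -0.0142
linear system: -0.6009x+0.2676y = -0.0096−-0.1054z; -0.5682x+-0.2109y = -0.0142−-0.1293z
det = 0.2788;  x = 0.0209+-0.2038z,  y = 0.0110+-0.0638z
into |P−centre ₁|² = l²: 1.0456z² + 0.3382z + -0.1924 = 0;  Δ = 0.9192;  z = -0.6202 or 0.2967 → z<0 root = -0.6202
x = 0.1473, y = 0.0506

(0.1473, 0.0506, -0.6202)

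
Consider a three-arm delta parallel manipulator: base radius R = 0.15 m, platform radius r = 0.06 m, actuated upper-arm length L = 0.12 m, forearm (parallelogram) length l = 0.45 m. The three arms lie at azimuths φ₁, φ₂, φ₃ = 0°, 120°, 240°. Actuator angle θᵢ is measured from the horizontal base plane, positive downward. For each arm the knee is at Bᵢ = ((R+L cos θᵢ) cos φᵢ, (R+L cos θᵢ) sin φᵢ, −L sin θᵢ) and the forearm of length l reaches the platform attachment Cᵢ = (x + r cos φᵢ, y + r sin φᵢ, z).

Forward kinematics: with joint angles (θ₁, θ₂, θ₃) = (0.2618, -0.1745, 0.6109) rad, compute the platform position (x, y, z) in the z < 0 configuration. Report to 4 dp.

φ1=0.0°: virtual centre (0.2059, 0.0000, -0.0311), radius l
arm 2 at φ=120.0°: e+L cos θ2 = 0.2082;  S2 = (-0.1041, 0.1803, 0.0208)
arm 3 at φ=240.0°: e+L cos θ3 = 0.1883;  S3 = (-0.0941, -0.1631, -0.0688)
|S₂|²−|S₁|² = 0.0004;  |S₃|²−|S₁|² = -0.0032
plane₁₂: -0.6200x+0.3606y+0.1038z = 0.0004
Cramer: x(z) = 0.0024+0.0158z;  y(z) = 0.0053-0.2607z
quadratic in z: (1.0682)z²+(0.0529)z+(-0.1601)=0, √Δ=0.8288 → z ∈ {-0.4127, 0.3631}; z = -0.4127 (taking z<0)
x = -0.0041, y = 0.1129

(-0.0041, 0.1129, -0.4127)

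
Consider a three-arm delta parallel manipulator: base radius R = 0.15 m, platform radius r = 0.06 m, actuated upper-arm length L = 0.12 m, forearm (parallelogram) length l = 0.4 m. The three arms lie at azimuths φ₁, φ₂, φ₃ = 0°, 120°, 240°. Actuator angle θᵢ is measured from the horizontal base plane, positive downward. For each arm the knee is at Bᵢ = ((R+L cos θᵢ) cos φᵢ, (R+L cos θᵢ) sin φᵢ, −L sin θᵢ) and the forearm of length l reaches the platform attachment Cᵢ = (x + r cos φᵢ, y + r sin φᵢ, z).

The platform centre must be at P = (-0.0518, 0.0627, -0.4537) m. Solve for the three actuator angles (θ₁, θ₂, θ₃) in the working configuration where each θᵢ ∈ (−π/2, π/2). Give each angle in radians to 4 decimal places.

arm 1 (φ=0.0°): x'=-0.0518, y'=0.0627
  e−x'=0.1418;  (l²−L²−(e−x')²−y'²−z²)/2L = -0.3512
  θ1 = atan2(B,A) + arccos(C/0.4753) = 1.1342
rotate P by −φ2: (0.0802, 0.0135, -0.4537)
  A cos θ + B sin θ = C:  0.0098·cos θ + -0.4537·sin θ = -0.2522
  √(A²+B²)=0.4538;  θ2 = -1.5492+2.1600 ≈ 0.6108
arm 3 (φ=240.0°): x'=-0.0284, y'=-0.0762
  e−x'=0.1184;  (l²−L²−(e−x')²−y'²−z²)/2L = -0.3336
  √(A²+B²)=0.4689;  θ3 = -1.3155+2.3624 ≈ 1.0469

θ₁ = 1.1342, θ₂ = 0.6108, θ₃ = 1.0469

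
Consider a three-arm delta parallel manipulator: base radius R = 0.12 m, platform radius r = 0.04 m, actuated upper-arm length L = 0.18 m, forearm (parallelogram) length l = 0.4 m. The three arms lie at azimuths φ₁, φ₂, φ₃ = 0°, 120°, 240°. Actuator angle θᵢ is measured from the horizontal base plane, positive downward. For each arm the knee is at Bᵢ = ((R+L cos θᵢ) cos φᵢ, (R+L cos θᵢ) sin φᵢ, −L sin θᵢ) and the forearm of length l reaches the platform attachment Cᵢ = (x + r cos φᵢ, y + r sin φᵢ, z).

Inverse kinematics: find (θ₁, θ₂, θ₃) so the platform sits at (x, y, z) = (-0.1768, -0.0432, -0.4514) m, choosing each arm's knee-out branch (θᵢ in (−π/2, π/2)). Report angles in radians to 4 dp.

θ₁ = 1.3962, θ₂ = 0.7854, θ₃ = 0.5238

φ1=0.0° → target in arm frame (-0.1768, -0.0432)
  A=0.2568, B=-0.4514, C=(l²−L²−A²−y'²−z²)/(2L)=-0.3999
  θ1 = atan2(B,A) + arccos(C/0.5193) = 1.3962
φ2=120.0° → target in arm frame (0.0510, 0.1747)
  e−x'=0.0290;  (l²−L²−(e−x')²−y'²−z²)/2L = -0.2987
  θ2 = atan2(B,A) + arccos(C/0.4523) = 0.7854
φ3=240.0° → target in arm frame (0.1258, -0.1315)
  A cos θ + B sin θ = C:  -0.0458·cos θ + -0.4514·sin θ = -0.2654
  θ3 = atan2(B,A) + arccos(C/0.4537) = 0.5238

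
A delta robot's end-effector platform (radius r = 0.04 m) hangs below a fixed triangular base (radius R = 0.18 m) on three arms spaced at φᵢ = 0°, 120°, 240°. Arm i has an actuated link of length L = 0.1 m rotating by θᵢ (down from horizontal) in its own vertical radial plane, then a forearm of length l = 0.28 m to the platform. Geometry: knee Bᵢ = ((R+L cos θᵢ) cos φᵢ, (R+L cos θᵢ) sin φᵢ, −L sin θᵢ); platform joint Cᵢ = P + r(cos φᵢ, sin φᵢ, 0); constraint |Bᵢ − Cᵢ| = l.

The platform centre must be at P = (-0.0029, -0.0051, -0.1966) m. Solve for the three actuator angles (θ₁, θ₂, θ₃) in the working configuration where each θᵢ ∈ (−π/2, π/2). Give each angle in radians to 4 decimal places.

θ₁ = 0.4360, θ₂ = 0.4366, θ₃ = 0.3491

arm 1 (φ=0.0°): x'=-0.0029, y'=-0.0051
  e−x'=0.1429;  (l²−L²−(e−x')²−y'²−z²)/2L = 0.0465
  θ1 = atan2(B,A) + arccos(C/0.2430) = 0.4360
arm 2 (φ=120.0°): x'=-0.0030, y'=0.0051
  e−x'=0.1430;  (l²−L²−(e−x')²−y'²−z²)/2L = 0.0464
  γ=atan2(-0.1966,0.1430)=-0.9421;  ψ=arccos(0.1909)=1.3787;  θ2=γ+ψ≈0.4366
φ3=240.0° → target in arm frame (0.0059, 0.0000)
  A=0.1341, B=-0.1966, C=(l²−L²−A²−y'²−z²)/(2L)=0.0588
  √(A²+B²)=0.2380;  θ3 = -0.9721+1.3212 ≈ 0.3491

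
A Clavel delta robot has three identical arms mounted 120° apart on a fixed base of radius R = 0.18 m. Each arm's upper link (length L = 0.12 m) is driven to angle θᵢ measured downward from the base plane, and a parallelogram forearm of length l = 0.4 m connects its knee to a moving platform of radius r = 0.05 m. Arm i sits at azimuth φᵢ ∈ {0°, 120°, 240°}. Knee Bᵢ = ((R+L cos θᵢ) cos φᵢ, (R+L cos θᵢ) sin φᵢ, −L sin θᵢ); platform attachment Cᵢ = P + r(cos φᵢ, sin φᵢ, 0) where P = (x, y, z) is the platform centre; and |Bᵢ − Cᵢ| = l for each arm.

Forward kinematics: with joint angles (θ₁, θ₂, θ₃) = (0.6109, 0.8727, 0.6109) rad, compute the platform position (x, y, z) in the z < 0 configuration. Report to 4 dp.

(0.0189, -0.0328, -0.4081)

φ1=0.0°: virtual centre (0.2283, 0.0000, -0.0688), radius l
centre 2 = (0.2071·cos120.0°, 0.2071·sin120.0°, -0.0919) = (-0.1036, 0.1794, -0.0919)
arm 3 at φ=240.0°: e+L cos θ3 = 0.2283;  centre 3 = (-0.1141, -0.1977, -0.0688)
|centre ₂|²−|centre ₁|² = -0.0055;  |centre ₃|²−|centre ₁|² = 0.0000
plane₁₂: -0.6637x+0.3588y+-0.0462z = -0.0055
Cramer: x(z) = 0.0043-0.0359z;  y(z) = -0.0074+0.0623z
sphere 1 gives Az²+Bz+C=0 with A=1.0052, B=0.1528, C=-0.1050;  B²−4AC=0.4456;  roots -0.4081, 0.2560;  negative root z = -0.4081
x = 0.0189, y = -0.0328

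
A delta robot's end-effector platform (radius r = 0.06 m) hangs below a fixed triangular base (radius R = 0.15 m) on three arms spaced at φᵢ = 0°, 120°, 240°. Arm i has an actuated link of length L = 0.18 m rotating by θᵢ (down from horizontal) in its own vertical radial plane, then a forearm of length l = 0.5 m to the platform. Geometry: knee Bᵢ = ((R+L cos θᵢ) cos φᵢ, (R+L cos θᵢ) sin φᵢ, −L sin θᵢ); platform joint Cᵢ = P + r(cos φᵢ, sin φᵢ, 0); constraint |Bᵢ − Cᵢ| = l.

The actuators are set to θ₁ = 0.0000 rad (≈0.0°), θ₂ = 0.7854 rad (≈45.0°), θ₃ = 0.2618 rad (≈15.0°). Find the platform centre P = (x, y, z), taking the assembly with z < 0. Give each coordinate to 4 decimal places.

(0.1155, -0.1063, -0.4635)

arm 1 at φ=0.0°: ρ1 = 0.2700;  S1 = (0.2700, 0.0000, 0.0000)
S2 = (0.2173·cos120.0°, 0.2173·sin120.0°, -0.1273) = (-0.1086, 0.1882, -0.1273)
φ3=240.0°: virtual centre (-0.1319, -0.2285, -0.0466), radius l
eliminate P² terms by subtracting sphere 1 from 2 and 3
linear system: -0.7573x+0.3763y = -0.0095−-0.2546z; -0.8039x+-0.4570y = -0.0011−-0.0932z
Cramer: x(z) = 0.0073-0.2334z;  y(z) = -0.0105+0.2067z
sphere 1 gives Az²+Bz+C=0 with A=1.0972, B=0.1183, C=-0.1809;  B²−4AC=0.8079;  roots -0.4635, 0.3557;  negative root z = -0.4635
x = 0.1155, y = -0.1063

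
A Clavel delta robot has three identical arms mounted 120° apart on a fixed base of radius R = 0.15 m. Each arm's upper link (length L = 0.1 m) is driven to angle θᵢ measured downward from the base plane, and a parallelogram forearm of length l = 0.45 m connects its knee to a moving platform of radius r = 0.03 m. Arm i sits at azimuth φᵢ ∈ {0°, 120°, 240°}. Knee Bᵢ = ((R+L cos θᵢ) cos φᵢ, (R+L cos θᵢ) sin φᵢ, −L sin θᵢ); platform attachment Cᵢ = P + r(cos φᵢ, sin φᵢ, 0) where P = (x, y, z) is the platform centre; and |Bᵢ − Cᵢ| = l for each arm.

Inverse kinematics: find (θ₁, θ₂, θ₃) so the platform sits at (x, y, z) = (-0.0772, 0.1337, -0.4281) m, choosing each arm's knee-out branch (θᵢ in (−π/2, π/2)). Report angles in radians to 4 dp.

φ1=0.0° → target in arm frame (-0.0772, 0.1337)
  e−x'=0.1972;  (l²−L²−(e−x')²−y'²−z²)/2L = -0.2377
  θ1 = atan2(B,A) + arccos(C/0.4713) = 0.9602
rotate P by −φ2: (0.1544, 0.0000, -0.4281)
  A cos θ + B sin θ = C:  -0.0344·cos θ + -0.4281·sin θ = 0.0402
  θ2 = atan2(B,A) + arccos(C/0.4295) = -0.1740
arm 3 (φ=240.0°): x'=-0.0772, y'=-0.1337
  A cos θ + B sin θ = C:  0.1972·cos θ + -0.4281·sin θ = -0.2377
  θ3 = atan2(B,A) + arccos(C/0.4713) = 0.9601

θ₁ = 0.9602, θ₂ = -0.1740, θ₃ = 0.9601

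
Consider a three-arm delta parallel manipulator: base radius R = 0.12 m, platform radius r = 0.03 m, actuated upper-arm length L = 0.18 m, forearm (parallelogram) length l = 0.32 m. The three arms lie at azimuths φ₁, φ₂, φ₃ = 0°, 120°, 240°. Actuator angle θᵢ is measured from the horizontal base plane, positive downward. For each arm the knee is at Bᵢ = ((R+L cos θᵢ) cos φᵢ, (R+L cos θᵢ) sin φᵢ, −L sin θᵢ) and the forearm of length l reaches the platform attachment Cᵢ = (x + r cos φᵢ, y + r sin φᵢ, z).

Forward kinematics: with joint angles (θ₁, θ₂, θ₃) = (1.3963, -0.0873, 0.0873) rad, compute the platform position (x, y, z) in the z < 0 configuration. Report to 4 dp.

(-0.1969, 0.0141, -0.2090)

arm 1 at φ=0.0°: (R−r)+L cos θ1 = 0.1213;  O1 = (0.1213, 0.0000, -0.1773)
O2 = (0.2693·cos120.0°, 0.2693·sin120.0°, 0.0157) = (-0.1347, 0.2332, 0.0157)
O3 = (0.2693·cos240.0°, 0.2693·sin240.0°, -0.0157) = (-0.1347, -0.2332, -0.0157)
|O₂|²−|O₁|² = 0.0267;  |O₃|²−|O₁|² = 0.0267
[-0.5118 0.4665 0.3859]·P = 0.0267;  [-0.5118 -0.4665 0.3231]·P = 0.0267
Cramer: x(z) = -0.0521+0.6927z;  y(z) = 0.0000-0.0673z
sphere 1 gives Az²+Bz+C=0 with A=1.4844, B=0.1144, C=-0.0409;  B²−4AC=0.2561;  roots -0.2090, 0.1319;  negative root z = -0.2090
x = -0.1969, y = 0.0141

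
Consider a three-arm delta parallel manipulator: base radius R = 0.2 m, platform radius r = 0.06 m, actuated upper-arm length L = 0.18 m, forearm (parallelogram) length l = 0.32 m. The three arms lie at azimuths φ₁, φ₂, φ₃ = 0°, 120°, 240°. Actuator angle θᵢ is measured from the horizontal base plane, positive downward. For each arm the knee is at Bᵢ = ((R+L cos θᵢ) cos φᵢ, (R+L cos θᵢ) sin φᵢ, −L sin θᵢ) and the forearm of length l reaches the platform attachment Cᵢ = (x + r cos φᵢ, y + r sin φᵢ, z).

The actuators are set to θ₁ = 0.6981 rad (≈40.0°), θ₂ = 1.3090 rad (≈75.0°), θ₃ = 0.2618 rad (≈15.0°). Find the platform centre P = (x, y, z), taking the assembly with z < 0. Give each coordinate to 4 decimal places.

S1 = (0.2779·cos0.0°, 0.2779·sin0.0°, -0.1157) = (0.2779, 0.0000, -0.1157)
S2 = (0.1866·cos120.0°, 0.1866·sin120.0°, -0.1739) = (-0.0933, 0.1616, -0.1739)
φ3=240.0°: virtual centre (-0.1569, -0.2718, -0.0466), radius l
|S₂|²−|S₁|² = -0.0256;  |S₃|²−|S₁|² = 0.0101
linear system: -0.7424x+0.3232y = -0.0256−-0.1163z; -0.8696x+-0.5436y = 0.0101−0.1382z
Cramer: x(z) = 0.0155-0.0271z;  y(z) = -0.0434+0.2977z
sphere 1 gives Az²+Bz+C=0 with A=1.0893, B=0.2198, C=-0.0183;  B²−4AC=0.1281;  roots -0.2651, 0.0634;  negative root z = -0.2651
x = 0.0227, y = -0.1223

(0.0227, -0.1223, -0.2651)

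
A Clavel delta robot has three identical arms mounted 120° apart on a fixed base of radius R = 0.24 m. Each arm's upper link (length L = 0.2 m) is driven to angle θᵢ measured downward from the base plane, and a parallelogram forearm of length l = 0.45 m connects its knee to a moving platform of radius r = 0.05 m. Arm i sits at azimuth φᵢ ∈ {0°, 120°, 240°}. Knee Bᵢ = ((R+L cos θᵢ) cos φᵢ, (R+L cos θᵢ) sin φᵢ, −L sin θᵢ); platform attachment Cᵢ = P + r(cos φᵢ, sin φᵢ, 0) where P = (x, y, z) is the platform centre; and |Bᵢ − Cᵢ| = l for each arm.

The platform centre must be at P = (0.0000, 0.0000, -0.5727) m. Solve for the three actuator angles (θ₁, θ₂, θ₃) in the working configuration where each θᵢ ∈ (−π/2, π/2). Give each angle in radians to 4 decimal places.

φ1=0.0° → target in arm frame (0.0000, 0.0000)
  e−x'=0.1900;  (l²−L²−(e−x')²−y'²−z²)/2L = -0.5040
  θ1 = atan2(B,A) + arccos(C/0.6034) = 1.3089
arm 2 (φ=120.0°): x'=0.0000, y'=0.0000
  A=0.1900, B=-0.5727, C=(l²−L²−A²−y'²−z²)/(2L)=-0.5040
  γ=atan2(-0.5727,0.1900)=-1.2505;  ψ=arccos(-0.8352)=2.5593;  θ2=γ+ψ≈1.3089
φ3=240.0° → target in arm frame (0.0000, 0.0000)
  e−x'=0.1900;  (l²−L²−(e−x')²−y'²−z²)/2L = -0.5040
  √(A²+B²)=0.6034;  θ3 = -1.2505+2.5593 ≈ 1.3089

θ₁ = 1.3089, θ₂ = 1.3089, θ₃ = 1.3089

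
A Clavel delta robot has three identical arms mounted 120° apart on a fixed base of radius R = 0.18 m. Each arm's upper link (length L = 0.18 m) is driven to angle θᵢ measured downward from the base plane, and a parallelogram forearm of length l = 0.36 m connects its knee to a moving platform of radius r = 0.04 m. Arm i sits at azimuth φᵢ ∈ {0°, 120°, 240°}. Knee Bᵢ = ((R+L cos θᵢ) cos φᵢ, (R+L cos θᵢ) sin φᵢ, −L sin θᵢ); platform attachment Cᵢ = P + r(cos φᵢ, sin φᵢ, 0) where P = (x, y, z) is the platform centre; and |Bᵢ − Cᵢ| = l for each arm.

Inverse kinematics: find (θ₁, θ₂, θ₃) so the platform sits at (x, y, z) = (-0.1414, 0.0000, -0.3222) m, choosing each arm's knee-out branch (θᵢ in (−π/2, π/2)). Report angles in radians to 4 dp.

rotate P by −φ1: (-0.1414, 0.0000, -0.3222)
  e−x'=0.2814;  (l²−L²−(e−x')²−y'²−z²)/2L = -0.2383
  θ1 = atan2(B,A) + arccos(C/0.4278) = 1.3088
rotate P by −φ2: (0.0707, 0.1225, -0.3222)
  e−x'=0.0693;  (l²−L²−(e−x')²−y'²−z²)/2L = -0.0734
  γ=atan2(-0.3222,0.0693)=-1.3589;  ψ=arccos(-0.2226)=1.7953;  θ2=γ+ψ≈0.4363
rotate P by −φ3: (0.0707, -0.1225, -0.3222)
  e−x'=0.0693;  (l²−L²−(e−x')²−y'²−z²)/2L = -0.0734
  √(A²+B²)=0.3296;  θ3 = -1.3589+1.7953 ≈ 0.4363

θ₁ = 1.3088, θ₂ = 0.4363, θ₃ = 0.4363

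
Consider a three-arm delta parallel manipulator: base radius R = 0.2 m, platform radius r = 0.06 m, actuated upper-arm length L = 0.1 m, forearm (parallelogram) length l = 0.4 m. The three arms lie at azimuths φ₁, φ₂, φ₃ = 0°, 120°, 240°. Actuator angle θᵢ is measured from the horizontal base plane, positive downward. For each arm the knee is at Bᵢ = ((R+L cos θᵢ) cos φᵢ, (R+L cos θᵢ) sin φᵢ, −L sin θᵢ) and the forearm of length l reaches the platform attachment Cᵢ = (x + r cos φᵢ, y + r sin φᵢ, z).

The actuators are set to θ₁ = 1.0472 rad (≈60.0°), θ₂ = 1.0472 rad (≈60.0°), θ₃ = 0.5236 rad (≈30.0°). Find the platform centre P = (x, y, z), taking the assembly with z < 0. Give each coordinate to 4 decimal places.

(-0.0316, -0.0547, -0.4151)

arm 1 at φ=0.0°: ρ1 = 0.1900;  S1 = (0.1900, 0.0000, -0.0866)
S2 = (0.1900·cos120.0°, 0.1900·sin120.0°, -0.0866) = (-0.0950, 0.1645, -0.0866)
φ3=240.0°: virtual centre (-0.1133, -0.1962, -0.0500), radius l
eliminate P² terms by subtracting sphere 1 from 2 and 3
linear system: -0.5700x+0.3291y = 0.0000−0.0000z; -0.6066x+-0.3925y = 0.0102−0.0732z
Cramer: x(z) = -0.0080+0.0569z;  y(z) = -0.0138+0.0986z
quadratic in z: (1.0130)z²+(0.1480)z+(-0.1131)=0, √Δ=0.6930 → z ∈ {-0.4151, 0.2690}; z = -0.4151 (taking z<0)
x = -0.0316, y = -0.0547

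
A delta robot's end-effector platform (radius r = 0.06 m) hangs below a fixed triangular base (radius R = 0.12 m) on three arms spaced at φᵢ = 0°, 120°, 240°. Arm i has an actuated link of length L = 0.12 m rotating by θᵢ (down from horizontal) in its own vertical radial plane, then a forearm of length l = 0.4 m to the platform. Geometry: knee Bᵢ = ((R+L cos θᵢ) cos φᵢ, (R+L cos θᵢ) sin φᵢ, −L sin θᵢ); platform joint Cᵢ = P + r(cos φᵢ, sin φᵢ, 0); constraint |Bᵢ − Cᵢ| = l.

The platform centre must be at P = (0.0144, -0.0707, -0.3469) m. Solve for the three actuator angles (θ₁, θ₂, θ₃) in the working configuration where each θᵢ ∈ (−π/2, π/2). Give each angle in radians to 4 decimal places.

θ₁ = -0.0876, θ₂ = 0.2616, θ₃ = -0.2619

arm 1 (φ=0.0°): x'=0.0144, y'=-0.0707
  A cos θ + B sin θ = C:  0.0456·cos θ + -0.3469·sin θ = 0.0758
  γ=atan2(-0.3469,0.0456)=-1.4401;  ψ=arccos(0.2165)=1.3525;  θ1=γ+ψ≈-0.0876
φ2=120.0° → target in arm frame (-0.0684, 0.0229)
  A cos θ + B sin θ = C:  0.1284·cos θ + -0.3469·sin θ = 0.0343
  θ2 = atan2(B,A) + arccos(C/0.3699) = 0.2616
φ3=240.0° → target in arm frame (0.0540, 0.0478)
  e−x'=0.0060;  (l²−L²−(e−x')²−y'²−z²)/2L = 0.0956
  γ=atan2(-0.3469,0.0060)=-1.5536;  ψ=arccos(0.2755)=1.2917;  θ3=γ+ψ≈-0.2619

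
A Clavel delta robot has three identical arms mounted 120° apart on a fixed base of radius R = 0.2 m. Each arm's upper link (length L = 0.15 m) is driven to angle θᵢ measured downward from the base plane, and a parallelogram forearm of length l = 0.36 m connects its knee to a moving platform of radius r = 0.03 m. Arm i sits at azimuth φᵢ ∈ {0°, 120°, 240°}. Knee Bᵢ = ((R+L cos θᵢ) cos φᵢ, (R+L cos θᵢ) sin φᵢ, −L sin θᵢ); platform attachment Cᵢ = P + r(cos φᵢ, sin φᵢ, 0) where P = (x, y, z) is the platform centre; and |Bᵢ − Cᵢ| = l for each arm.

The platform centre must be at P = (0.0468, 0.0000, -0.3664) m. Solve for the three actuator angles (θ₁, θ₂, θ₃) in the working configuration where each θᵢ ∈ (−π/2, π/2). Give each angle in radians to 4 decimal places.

φ1=0.0° → target in arm frame (0.0468, 0.0000)
  e−x'=0.1232;  (l²−L²−(e−x')²−y'²−z²)/2L = -0.1411
  √(A²+B²)=0.3866;  θ1 = -1.2464+1.9444 ≈ 0.6980
arm 2 (φ=120.0°): x'=-0.0234, y'=-0.0405
  A cos θ + B sin θ = C:  0.1934·cos θ + -0.3664·sin θ = -0.2207
  γ=atan2(-0.3664,0.1934)=-1.0851;  ψ=arccos(-0.5326)=2.1324;  θ2=γ+ψ≈1.0473
arm 3 (φ=240.0°): x'=-0.0234, y'=0.0405
  A cos θ + B sin θ = C:  0.1934·cos θ + -0.3664·sin θ = -0.2207
  θ3 = atan2(B,A) + arccos(C/0.4143) = 1.0473

θ₁ = 0.6980, θ₂ = 1.0473, θ₃ = 1.0473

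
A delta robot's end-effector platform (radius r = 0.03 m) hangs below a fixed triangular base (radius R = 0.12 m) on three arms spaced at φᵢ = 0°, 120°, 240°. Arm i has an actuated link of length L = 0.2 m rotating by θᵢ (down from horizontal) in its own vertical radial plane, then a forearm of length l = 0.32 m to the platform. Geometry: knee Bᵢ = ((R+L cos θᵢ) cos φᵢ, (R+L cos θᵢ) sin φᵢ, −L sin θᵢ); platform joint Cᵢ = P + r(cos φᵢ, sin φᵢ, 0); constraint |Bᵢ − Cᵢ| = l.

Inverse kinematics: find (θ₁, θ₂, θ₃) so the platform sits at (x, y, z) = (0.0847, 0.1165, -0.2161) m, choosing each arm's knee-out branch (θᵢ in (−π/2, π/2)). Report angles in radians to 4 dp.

θ₁ = 0.0002, θ₂ = 0.1744, θ₃ = 1.1346

arm 1 (φ=0.0°): x'=0.0847, y'=0.1165
  A=0.0053, B=-0.2161, C=(l²−L²−A²−y'²−z²)/(2L)=0.0053
  √(A²+B²)=0.2162;  θ1 = -1.5463+1.5465 ≈ 0.0002
arm 2 (φ=120.0°): x'=0.0585, y'=-0.1316
  A cos θ + B sin θ = C:  0.0315·cos θ + -0.2161·sin θ = -0.0065
  θ2 = atan2(B,A) + arccos(C/0.2184) = 0.1744
φ3=240.0° → target in arm frame (-0.1432, 0.0151)
  A cos θ + B sin θ = C:  0.2332·cos θ + -0.2161·sin θ = -0.0973
  θ3 = atan2(B,A) + arccos(C/0.3180) = 1.1346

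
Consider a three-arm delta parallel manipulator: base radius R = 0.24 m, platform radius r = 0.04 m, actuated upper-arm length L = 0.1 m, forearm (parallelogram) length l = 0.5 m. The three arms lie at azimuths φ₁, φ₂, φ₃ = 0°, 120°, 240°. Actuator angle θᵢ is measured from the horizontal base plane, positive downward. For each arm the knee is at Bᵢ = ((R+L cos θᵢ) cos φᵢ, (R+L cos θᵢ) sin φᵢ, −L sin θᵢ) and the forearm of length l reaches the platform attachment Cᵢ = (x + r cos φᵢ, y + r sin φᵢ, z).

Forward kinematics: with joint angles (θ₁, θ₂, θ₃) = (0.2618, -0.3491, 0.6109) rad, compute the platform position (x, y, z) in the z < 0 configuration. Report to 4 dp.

arm 1 at φ=0.0°: e+L cos θ1 = 0.2966;  S1 = (0.2966, 0.0000, -0.0259)
φ2=120.0°: virtual centre (-0.1470, 0.2546, 0.0342), radius l
arm 3 at φ=240.0°: e+L cos θ3 = 0.2819;  S3 = (-0.1410, -0.2441, -0.0574)
|S₂|²−|S₁|² = -0.0010;  |S₃|²−|S₁|² = -0.0059
plane₁₂: -0.8872x+0.5092y+0.1202z = -0.0010
det = 0.8788;  x = 0.0040+0.0303z,  y = 0.0049+-0.1832z
sphere 1 gives Az²+Bz+C=0 with A=1.0345, B=0.0322, C=-0.1637;  B²−4AC=0.6784;  roots -0.4137, 0.3825;  negative root z = -0.4137
x = -0.0085, y = 0.0807

(-0.0085, 0.0807, -0.4137)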